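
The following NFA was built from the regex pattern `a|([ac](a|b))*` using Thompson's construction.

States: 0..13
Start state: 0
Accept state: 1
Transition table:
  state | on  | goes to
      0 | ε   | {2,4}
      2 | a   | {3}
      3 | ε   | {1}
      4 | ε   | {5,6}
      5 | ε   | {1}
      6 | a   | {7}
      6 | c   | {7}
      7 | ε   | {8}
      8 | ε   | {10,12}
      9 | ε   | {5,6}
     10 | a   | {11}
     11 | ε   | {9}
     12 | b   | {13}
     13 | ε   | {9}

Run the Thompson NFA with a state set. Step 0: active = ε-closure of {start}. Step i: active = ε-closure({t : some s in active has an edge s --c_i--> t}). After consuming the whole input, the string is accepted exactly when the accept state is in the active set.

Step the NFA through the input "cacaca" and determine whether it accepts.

Answer: ACCEPT

Trace:
initial (ε-close {0}): {0,1,2,4,5,6}
'c' @ 1: {7,8,10,12}
'a' @ 2: {1,5,6,9,11}  (accept∈set)
'c' @ 3: {7,8,10,12}
'a' @ 4: {1,5,6,9,11}  (accept∈set)
'c' @ 5: {7,8,10,12}
'a' @ 6: {1,5,6,9,11}  (accept∈set)
after full input: {1,5,6,9,11}  (accept=1 in)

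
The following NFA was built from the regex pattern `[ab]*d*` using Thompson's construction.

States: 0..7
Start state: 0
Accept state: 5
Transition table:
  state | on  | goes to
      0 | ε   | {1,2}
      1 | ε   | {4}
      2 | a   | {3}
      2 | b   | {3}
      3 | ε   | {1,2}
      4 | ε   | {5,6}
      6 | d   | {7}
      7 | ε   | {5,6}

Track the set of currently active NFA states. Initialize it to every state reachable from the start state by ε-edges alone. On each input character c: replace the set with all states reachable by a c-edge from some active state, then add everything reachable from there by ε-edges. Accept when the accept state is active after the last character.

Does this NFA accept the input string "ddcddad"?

Answer: REJECT

Derivation:
start: ε-closure({0}) = {0,1,2,4,5,6}
'd' @ 1: {5,6,7}  [accepting]
'd' @ 2: {5,6,7}  [accepting]
'c' @ 3: {}  — dead — no transitions
rest 'ddad' ignored (set empty)
final: {}; accept 5 not in set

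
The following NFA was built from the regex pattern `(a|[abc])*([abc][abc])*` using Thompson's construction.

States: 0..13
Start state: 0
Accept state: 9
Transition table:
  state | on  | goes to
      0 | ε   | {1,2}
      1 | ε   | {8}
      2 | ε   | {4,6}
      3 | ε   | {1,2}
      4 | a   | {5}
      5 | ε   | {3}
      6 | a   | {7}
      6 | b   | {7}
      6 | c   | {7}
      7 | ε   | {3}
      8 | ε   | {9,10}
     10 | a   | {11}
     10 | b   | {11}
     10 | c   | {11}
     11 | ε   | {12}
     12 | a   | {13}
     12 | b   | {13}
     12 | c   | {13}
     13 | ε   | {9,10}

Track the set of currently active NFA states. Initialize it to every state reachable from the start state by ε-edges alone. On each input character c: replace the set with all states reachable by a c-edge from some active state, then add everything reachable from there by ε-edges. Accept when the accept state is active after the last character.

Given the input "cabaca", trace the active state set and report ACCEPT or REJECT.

Answer: ACCEPT

Derivation:
initial (ε-close {0}): {0,1,2,4,6,8,9,10}
'c' @ 1: {1,2,3,4,6,7,8,9,10,11,12}  [accepting]
'a' @ 2: {1,2,3,4,5,6,7,8,9,10,11,12,13}  [accepting]
'b' @ 3: {1,2,3,4,6,7,8,9,10,11,12,13}  [accepting]
'a' @ 4: {1,2,3,4,5,6,7,8,9,10,11,12,13}  [accepting]
'c' @ 5: {1,2,3,4,6,7,8,9,10,11,12,13}  [accepting]
'a' @ 6: {1,2,3,4,5,6,7,8,9,10,11,12,13}  [accepting]
after full input: {1,2,3,4,5,6,7,8,9,10,11,12,13}  (accept=9 in)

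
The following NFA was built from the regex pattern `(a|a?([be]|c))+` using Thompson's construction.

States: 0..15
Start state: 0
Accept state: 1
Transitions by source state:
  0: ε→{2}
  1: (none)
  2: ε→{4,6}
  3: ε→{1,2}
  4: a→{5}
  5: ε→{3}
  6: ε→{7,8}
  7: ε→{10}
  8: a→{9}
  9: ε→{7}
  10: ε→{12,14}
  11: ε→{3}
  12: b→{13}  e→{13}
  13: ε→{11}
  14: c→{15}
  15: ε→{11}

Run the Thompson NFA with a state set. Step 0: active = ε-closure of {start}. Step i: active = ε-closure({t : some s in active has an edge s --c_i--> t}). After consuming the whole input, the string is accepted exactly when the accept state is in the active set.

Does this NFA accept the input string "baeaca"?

S₀ = ε-closure({0}) = {0,2,4,6,7,8,10,12,14}
'b' @ 1: {1,2,3,4,6,7,8,10,11,12,13,14}  [accepting]
'a' @ 2: {1,2,3,4,5,6,7,8,9,10,12,14}  [accepting]
'e' @ 3: {1,2,3,4,6,7,8,10,11,12,13,14}  [accepting]
'a' @ 4: {1,2,3,4,5,6,7,8,9,10,12,14}  [accepting]
'c' @ 5: {1,2,3,4,6,7,8,10,11,12,14,15}  [accepting]
'a' @ 6: {1,2,3,4,5,6,7,8,9,10,12,14}  [accepting]
after full input: {1,2,3,4,5,6,7,8,9,10,12,14}  (accept=1 in)

Answer: ACCEPT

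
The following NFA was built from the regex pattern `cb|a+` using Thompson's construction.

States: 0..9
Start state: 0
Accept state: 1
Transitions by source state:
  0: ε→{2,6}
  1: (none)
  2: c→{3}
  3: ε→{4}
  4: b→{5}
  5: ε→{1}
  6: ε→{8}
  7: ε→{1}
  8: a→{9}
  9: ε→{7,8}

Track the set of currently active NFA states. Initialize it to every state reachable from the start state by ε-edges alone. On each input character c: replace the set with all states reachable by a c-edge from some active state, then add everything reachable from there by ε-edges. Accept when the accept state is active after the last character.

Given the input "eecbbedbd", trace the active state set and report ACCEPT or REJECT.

Answer: REJECT

Trace:
S₀ = ε-closure({0}) = {0,2,6,8}
'e' @ 1: {}  — no active states
rest 'ecbbedbd' ignored (set empty)
final: {}; accept 1 not in set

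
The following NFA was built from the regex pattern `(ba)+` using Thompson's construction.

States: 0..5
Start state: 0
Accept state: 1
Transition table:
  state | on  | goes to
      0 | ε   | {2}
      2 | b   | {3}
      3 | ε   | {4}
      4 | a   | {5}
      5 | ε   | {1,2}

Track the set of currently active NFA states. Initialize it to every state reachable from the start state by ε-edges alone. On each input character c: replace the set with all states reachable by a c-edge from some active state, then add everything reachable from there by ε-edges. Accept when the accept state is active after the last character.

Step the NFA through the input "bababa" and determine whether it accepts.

Answer: ACCEPT

Derivation:
start: ε-closure({0}) = {0,2}
'b' @ 1: {3,4}
'a' @ 2: {1,2,5}  (accept∈set)
'b' @ 3: {3,4}
'a' @ 4: {1,2,5}  (accept∈set)
'b' @ 5: {3,4}
'a' @ 6: {1,2,5}  (accept∈set)
after full input: {1,2,5}  (accept=1 in)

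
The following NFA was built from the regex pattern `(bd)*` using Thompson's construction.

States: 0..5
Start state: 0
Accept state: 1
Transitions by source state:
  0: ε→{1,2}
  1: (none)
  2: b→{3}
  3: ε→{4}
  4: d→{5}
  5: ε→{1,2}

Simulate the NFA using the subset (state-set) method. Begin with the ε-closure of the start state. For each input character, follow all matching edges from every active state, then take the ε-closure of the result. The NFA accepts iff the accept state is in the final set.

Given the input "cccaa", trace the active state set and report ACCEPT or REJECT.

start: ε-closure({0}) = {0,1,2}
'c' @ 1: {}  — state set empty
rest 'ccaa' ignored (set empty)
end set {} — state 1 not in

Answer: REJECT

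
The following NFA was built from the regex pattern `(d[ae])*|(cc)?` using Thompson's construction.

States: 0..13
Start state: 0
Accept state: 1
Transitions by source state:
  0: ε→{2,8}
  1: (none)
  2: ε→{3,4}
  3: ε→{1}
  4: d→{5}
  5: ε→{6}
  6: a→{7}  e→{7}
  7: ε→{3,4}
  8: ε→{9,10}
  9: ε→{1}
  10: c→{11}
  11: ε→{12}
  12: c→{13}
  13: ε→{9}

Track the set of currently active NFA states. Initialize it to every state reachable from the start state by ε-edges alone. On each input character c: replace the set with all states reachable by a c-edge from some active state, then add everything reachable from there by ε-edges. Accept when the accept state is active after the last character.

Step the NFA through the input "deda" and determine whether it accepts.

Answer: ACCEPT

Trace:
initial (ε-close {0}): {0,1,2,3,4,8,9,10}
'd' @ 1: {5,6}
'e' @ 2: {1,3,4,7}  (accept∈set)
'd' @ 3: {5,6}
'a' @ 4: {1,3,4,7}  (accept∈set)
final: {1,3,4,7}; accept 1 in set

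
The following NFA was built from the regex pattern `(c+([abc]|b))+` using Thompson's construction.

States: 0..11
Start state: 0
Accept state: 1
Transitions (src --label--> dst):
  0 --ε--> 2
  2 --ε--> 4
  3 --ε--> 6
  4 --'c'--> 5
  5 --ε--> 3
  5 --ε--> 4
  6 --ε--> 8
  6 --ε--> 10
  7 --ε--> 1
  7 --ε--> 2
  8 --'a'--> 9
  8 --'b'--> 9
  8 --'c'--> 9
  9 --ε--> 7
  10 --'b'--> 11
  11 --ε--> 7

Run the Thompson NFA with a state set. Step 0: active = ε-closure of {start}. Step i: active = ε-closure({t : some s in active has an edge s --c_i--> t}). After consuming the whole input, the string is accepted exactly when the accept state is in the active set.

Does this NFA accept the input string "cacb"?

Answer: ACCEPT

Derivation:
S₀ = ε-closure({0}) = {0,2,4}
'c' @ 1: {3,4,5,6,8,10}
'a' @ 2: {1,2,4,7,9}  (accept∈set)
'c' @ 3: {3,4,5,6,8,10}
'b' @ 4: {1,2,4,7,9,11}  (accept∈set)
after full input: {1,2,4,7,9,11}  (accept=1 in)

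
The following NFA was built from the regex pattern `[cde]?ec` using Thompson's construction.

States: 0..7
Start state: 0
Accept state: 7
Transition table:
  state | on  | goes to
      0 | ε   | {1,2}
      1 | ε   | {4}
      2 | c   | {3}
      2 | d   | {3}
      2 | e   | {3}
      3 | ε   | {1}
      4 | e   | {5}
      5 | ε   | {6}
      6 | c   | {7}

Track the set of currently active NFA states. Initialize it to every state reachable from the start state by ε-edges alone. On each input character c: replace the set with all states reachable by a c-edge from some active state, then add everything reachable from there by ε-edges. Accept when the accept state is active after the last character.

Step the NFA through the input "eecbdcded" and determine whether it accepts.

Answer: REJECT

Steps:
S₀ = ε-closure({0}) = {0,1,2,4}
'e' @ 1: {1,3,4,5,6}
'e' @ 2: {5,6}
'c' @ 3: {7}  ✓accept
'b' @ 4: {}  — no active states
rest 'dcded' ignored (set empty)
final: {}; accept 7 not in set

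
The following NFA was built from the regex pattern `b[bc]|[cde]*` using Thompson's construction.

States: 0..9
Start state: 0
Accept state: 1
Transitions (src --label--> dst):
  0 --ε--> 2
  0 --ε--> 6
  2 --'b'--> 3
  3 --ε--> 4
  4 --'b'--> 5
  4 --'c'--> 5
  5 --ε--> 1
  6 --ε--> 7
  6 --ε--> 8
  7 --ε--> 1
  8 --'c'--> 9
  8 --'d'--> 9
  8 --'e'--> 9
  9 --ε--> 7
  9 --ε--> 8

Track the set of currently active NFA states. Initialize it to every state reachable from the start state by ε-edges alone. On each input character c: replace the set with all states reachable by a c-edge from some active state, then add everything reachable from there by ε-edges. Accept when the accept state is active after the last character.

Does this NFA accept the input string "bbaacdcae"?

Answer: REJECT

Derivation:
initial (ε-close {0}): {0,1,2,6,7,8}
'b' @ 1: {3,4}
'b' @ 2: {1,5}  (accept∈set)
'a' @ 3: {}  — state set empty
rest 'acdcae' ignored (set empty)
after full input: {}  (accept=1 not in)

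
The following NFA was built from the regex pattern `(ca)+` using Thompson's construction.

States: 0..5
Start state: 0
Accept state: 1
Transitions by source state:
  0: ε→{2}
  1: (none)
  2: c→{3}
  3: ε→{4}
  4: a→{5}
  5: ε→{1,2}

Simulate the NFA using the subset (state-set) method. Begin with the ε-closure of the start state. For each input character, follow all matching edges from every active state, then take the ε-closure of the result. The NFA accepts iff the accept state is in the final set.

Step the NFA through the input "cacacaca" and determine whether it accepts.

Answer: ACCEPT

Derivation:
S₀ = ε-closure({0}) = {0,2}
'c' @ 1: {3,4}
'a' @ 2: {1,2,5}  (accept∈set)
'c' @ 3: {3,4}
'a' @ 4: {1,2,5}  (accept∈set)
'c' @ 5: {3,4}
'a' @ 6: {1,2,5}  (accept∈set)
'c' @ 7: {3,4}
'a' @ 8: {1,2,5}  (accept∈set)
end set {1,2,5} — state 1 in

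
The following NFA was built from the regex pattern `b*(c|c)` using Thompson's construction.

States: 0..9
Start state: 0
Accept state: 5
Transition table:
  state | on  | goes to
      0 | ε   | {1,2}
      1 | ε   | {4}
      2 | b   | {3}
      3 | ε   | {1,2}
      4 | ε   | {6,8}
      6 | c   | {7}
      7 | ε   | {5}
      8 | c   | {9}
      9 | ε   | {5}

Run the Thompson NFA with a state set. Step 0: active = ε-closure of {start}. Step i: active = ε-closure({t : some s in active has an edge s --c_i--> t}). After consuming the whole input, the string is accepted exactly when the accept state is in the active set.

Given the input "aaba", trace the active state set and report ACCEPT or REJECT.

Answer: REJECT

Steps:
S₀ = ε-closure({0}) = {0,1,2,4,6,8}
'a' @ 1: {}  — no active states
rest 'aba' ignored (set empty)
after full input: {}  (accept=5 not in)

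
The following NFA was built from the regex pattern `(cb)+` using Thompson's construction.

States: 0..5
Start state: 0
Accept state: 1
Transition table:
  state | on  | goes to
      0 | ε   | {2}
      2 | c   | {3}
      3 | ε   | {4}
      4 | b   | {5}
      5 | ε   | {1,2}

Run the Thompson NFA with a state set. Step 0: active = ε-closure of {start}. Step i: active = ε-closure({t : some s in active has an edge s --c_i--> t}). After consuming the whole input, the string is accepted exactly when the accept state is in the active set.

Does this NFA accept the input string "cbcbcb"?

Answer: ACCEPT

Trace:
start: ε-closure({0}) = {0,2}
'c' @ 1: {3,4}
'b' @ 2: {1,2,5}  (accept∈set)
'c' @ 3: {3,4}
'b' @ 4: {1,2,5}  (accept∈set)
'c' @ 5: {3,4}
'b' @ 6: {1,2,5}  (accept∈set)
final: {1,2,5}; accept 1 in set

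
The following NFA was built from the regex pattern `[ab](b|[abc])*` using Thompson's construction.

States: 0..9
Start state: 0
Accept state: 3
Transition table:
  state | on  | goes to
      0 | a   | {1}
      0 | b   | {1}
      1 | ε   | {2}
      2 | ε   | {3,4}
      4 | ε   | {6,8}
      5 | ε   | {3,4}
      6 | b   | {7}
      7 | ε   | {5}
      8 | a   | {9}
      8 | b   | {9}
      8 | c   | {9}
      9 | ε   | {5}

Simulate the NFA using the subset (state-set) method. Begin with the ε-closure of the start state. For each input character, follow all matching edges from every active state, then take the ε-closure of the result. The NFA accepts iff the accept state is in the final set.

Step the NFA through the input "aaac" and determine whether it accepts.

initial (ε-close {0}): {0}
'a' @ 1: {1,2,3,4,6,8}  [accepting]
'a' @ 2: {3,4,5,6,8,9}  [accepting]
'a' @ 3: {3,4,5,6,8,9}  [accepting]
'c' @ 4: {3,4,5,6,8,9}  [accepting]
final: {3,4,5,6,8,9}; accept 3 in set

Answer: ACCEPT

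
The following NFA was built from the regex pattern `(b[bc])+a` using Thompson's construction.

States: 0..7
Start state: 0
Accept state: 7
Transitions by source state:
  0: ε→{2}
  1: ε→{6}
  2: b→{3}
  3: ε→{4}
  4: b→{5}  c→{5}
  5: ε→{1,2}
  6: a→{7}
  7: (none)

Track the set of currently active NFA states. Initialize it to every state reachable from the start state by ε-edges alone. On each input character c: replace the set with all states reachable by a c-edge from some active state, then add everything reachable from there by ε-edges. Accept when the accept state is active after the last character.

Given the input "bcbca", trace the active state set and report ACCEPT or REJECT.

Answer: ACCEPT

Trace:
start: ε-closure({0}) = {0,2}
'b' @ 1: {3,4}
'c' @ 2: {1,2,5,6}
'b' @ 3: {3,4}
'c' @ 4: {1,2,5,6}
'a' @ 5: {7}  ✓accept
final: {7}; accept 7 in set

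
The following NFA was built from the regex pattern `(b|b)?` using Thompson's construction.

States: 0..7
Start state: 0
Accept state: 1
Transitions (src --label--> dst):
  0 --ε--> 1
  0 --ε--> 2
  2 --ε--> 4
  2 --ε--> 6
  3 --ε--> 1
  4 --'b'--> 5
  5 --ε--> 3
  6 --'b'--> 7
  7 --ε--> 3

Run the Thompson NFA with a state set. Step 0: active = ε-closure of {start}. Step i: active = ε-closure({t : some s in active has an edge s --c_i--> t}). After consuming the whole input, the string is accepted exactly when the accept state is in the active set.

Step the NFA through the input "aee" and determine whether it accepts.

Answer: REJECT

Derivation:
start: ε-closure({0}) = {0,1,2,4,6}
'a' @ 1: {}  — no active states
rest 'ee' ignored (set empty)
after full input: {}  (accept=1 not in)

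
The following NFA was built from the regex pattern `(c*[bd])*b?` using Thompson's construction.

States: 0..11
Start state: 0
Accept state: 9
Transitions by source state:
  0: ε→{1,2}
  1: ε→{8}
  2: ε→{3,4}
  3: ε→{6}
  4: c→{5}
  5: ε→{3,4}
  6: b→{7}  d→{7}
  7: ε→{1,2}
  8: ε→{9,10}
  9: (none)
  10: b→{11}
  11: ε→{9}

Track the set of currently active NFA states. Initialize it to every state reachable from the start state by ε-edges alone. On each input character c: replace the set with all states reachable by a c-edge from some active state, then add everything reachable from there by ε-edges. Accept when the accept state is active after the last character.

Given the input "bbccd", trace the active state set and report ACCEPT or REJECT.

Answer: ACCEPT

Trace:
initial (ε-close {0}): {0,1,2,3,4,6,8,9,10}
'b' @ 1: {1,2,3,4,6,7,8,9,10,11}  [accepting]
'b' @ 2: {1,2,3,4,6,7,8,9,10,11}  [accepting]
'c' @ 3: {3,4,5,6}
'c' @ 4: {3,4,5,6}
'd' @ 5: {1,2,3,4,6,7,8,9,10}  [accepting]
end set {1,2,3,4,6,7,8,9,10} — state 9 in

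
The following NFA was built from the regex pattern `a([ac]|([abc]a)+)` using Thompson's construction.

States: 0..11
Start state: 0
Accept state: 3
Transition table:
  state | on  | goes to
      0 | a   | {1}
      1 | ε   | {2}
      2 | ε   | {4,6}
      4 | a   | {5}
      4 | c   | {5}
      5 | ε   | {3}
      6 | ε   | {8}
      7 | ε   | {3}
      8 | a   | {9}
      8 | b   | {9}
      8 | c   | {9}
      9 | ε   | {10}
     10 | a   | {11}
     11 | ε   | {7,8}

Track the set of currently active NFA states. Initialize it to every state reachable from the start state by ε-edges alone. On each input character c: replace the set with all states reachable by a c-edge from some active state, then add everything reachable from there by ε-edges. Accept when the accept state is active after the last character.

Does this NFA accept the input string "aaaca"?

S₀ = ε-closure({0}) = {0}
'a' @ 1: {1,2,4,6,8}
'a' @ 2: {3,5,9,10}  ✓accept
'a' @ 3: {3,7,8,11}  ✓accept
'c' @ 4: {9,10}
'a' @ 5: {3,7,8,11}  ✓accept
final: {3,7,8,11}; accept 3 in set

Answer: ACCEPT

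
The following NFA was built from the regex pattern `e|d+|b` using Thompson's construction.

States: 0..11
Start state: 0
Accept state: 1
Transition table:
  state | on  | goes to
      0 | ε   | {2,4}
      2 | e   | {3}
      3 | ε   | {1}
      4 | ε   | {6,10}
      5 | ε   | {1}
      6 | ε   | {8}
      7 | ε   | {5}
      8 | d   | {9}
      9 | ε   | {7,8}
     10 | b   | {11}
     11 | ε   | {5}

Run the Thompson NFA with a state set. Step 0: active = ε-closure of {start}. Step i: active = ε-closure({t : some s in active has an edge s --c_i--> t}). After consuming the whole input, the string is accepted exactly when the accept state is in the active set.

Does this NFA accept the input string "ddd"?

initial (ε-close {0}): {0,2,4,6,8,10}
'd' @ 1: {1,5,7,8,9}  [accepting]
'd' @ 2: {1,5,7,8,9}  [accepting]
'd' @ 3: {1,5,7,8,9}  [accepting]
after full input: {1,5,7,8,9}  (accept=1 in)

Answer: ACCEPT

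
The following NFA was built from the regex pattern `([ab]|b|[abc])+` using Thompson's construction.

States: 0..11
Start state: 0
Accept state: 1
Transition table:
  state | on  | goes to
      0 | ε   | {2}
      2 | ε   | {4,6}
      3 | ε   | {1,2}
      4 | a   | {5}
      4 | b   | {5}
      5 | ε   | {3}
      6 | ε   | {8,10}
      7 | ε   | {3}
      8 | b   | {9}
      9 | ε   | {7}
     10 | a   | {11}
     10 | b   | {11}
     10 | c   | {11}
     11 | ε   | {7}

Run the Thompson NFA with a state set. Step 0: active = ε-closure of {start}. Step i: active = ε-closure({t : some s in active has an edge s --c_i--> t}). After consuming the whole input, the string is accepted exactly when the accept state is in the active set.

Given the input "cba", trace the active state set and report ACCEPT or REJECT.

Answer: ACCEPT

Steps:
start: ε-closure({0}) = {0,2,4,6,8,10}
'c' @ 1: {1,2,3,4,6,7,8,10,11}  [accepting]
'b' @ 2: {1,2,3,4,5,6,7,8,9,10,11}  [accepting]
'a' @ 3: {1,2,3,4,5,6,7,8,10,11}  [accepting]
after full input: {1,2,3,4,5,6,7,8,10,11}  (accept=1 in)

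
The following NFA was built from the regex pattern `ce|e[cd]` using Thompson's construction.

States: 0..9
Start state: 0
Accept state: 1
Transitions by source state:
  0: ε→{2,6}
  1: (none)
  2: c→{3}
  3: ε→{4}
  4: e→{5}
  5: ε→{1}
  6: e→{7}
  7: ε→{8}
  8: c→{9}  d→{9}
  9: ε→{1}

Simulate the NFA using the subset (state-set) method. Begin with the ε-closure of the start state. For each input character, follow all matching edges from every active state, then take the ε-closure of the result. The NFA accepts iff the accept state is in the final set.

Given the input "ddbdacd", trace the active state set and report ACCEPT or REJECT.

S₀ = ε-closure({0}) = {0,2,6}
'd' @ 1: {}  — dead — no transitions
rest 'dbdacd' ignored (set empty)
after full input: {}  (accept=1 not in)

Answer: REJECT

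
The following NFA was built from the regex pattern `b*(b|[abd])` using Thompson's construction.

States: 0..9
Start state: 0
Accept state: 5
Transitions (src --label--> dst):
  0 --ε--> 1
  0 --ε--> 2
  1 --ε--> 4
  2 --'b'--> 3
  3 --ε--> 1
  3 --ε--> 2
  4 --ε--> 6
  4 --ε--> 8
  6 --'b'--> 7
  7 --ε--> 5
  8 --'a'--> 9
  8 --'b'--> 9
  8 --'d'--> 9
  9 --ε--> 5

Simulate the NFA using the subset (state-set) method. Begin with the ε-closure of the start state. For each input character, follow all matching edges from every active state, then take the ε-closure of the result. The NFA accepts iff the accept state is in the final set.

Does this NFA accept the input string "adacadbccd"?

S₀ = ε-closure({0}) = {0,1,2,4,6,8}
'a' @ 1: {5,9}  [accepting]
'd' @ 2: {}  — dead — no transitions
rest 'acadbccd' ignored (set empty)
final: {}; accept 5 not in set

Answer: REJECT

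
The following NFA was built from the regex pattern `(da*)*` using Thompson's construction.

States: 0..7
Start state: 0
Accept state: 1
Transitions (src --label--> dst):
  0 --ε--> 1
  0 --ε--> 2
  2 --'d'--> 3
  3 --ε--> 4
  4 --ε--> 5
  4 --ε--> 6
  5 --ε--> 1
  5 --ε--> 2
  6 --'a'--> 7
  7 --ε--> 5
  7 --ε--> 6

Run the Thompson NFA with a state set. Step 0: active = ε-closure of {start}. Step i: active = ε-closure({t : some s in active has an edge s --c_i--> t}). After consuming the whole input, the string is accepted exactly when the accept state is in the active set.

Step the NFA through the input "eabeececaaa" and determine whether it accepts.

Answer: REJECT

Steps:
initial (ε-close {0}): {0,1,2}
'e' @ 1: {}  — state set empty
rest 'abeececaaa' ignored (set empty)
final: {}; accept 1 not in set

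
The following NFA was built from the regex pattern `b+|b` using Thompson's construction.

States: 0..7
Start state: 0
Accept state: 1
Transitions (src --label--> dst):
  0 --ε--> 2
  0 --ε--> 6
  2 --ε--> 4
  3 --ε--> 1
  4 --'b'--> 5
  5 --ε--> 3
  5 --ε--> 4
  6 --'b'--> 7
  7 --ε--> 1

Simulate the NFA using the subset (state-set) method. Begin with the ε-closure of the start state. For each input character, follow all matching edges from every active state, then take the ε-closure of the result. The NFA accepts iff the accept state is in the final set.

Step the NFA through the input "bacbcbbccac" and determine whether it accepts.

initial (ε-close {0}): {0,2,4,6}
'b' @ 1: {1,3,4,5,7}  ✓accept
'a' @ 2: {}  — dead — no transitions
rest 'cbcbbccac' ignored (set empty)
final: {}; accept 1 not in set

Answer: REJECT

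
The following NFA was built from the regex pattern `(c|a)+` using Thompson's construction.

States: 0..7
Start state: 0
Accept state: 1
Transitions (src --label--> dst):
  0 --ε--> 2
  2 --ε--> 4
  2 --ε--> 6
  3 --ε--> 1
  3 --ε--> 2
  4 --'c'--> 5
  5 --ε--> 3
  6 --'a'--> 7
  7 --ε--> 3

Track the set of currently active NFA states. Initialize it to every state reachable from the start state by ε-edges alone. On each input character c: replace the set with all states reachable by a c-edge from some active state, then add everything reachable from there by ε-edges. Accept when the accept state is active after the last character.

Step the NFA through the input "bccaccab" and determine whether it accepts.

start: ε-closure({0}) = {0,2,4,6}
'b' @ 1: {}  — no active states
rest 'ccaccab' ignored (set empty)
final: {}; accept 1 not in set

Answer: REJECT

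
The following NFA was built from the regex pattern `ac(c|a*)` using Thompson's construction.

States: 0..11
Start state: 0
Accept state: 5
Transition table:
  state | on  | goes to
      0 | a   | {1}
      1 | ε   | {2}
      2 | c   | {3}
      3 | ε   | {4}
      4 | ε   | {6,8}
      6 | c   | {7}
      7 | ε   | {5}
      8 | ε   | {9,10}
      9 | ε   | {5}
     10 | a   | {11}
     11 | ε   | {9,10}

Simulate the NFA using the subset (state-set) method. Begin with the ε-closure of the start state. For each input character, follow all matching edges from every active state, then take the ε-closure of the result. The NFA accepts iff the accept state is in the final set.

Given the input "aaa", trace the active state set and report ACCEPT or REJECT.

Answer: REJECT

Derivation:
start: ε-closure({0}) = {0}
'a' @ 1: {1,2}
'a' @ 2: {}  — dead — no transitions
rest 'a' ignored (set empty)
end set {} — state 5 not in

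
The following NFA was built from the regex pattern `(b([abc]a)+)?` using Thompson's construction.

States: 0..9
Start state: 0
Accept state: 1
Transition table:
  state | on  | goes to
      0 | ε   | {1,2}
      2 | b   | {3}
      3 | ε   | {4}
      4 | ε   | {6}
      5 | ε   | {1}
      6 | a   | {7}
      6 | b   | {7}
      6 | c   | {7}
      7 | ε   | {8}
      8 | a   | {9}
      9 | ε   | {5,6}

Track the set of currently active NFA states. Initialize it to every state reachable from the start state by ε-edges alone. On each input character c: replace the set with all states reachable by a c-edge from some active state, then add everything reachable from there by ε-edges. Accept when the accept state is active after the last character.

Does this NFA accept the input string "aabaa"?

S₀ = ε-closure({0}) = {0,1,2}
'a' @ 1: {}  — no active states
rest 'abaa' ignored (set empty)
final: {}; accept 1 not in set

Answer: REJECT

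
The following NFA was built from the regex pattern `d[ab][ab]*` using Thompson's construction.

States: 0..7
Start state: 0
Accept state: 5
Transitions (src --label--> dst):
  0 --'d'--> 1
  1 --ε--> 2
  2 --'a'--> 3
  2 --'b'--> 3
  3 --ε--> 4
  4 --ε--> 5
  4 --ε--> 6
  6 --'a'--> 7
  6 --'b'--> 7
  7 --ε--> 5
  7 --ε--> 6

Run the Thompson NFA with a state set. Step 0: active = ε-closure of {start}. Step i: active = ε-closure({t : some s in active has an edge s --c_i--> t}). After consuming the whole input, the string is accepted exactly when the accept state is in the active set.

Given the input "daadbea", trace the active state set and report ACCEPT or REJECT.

Answer: REJECT

Trace:
S₀ = ε-closure({0}) = {0}
'd' @ 1: {1,2}
'a' @ 2: {3,4,5,6}  ✓accept
'a' @ 3: {5,6,7}  ✓accept
'd' @ 4: {}  — dead — no transitions
rest 'bea' ignored (set empty)
after full input: {}  (accept=5 not in)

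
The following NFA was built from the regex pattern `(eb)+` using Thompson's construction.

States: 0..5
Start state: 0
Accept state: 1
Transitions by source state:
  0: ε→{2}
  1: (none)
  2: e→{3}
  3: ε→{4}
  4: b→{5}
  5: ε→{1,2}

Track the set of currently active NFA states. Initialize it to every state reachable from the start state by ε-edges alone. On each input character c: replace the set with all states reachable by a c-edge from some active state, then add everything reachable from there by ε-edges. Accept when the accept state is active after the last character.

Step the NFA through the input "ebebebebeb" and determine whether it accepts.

Answer: ACCEPT

Steps:
start: ε-closure({0}) = {0,2}
'e' @ 1: {3,4}
'b' @ 2: {1,2,5}  (accept∈set)
'e' @ 3: {3,4}
'b' @ 4: {1,2,5}  (accept∈set)
'e' @ 5: {3,4}
'b' @ 6: {1,2,5}  (accept∈set)
'e' @ 7: {3,4}
'b' @ 8: {1,2,5}  (accept∈set)
'e' @ 9: {3,4}
'b' @ 10: {1,2,5}  (accept∈set)
final: {1,2,5}; accept 1 in set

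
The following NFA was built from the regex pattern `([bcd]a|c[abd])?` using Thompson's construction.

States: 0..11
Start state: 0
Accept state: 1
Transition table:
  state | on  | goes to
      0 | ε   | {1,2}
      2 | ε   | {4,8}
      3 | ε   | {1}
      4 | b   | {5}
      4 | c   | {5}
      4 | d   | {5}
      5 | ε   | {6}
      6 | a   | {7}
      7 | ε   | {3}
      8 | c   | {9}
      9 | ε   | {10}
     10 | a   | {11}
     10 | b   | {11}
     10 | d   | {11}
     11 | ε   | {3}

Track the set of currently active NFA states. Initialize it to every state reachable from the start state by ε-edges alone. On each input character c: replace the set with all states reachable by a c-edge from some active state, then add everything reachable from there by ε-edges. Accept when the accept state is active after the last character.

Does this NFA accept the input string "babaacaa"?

S₀ = ε-closure({0}) = {0,1,2,4,8}
'b' @ 1: {5,6}
'a' @ 2: {1,3,7}  ✓accept
'b' @ 3: {}  — no active states
rest 'aacaa' ignored (set empty)
end set {} — state 1 not in

Answer: REJECT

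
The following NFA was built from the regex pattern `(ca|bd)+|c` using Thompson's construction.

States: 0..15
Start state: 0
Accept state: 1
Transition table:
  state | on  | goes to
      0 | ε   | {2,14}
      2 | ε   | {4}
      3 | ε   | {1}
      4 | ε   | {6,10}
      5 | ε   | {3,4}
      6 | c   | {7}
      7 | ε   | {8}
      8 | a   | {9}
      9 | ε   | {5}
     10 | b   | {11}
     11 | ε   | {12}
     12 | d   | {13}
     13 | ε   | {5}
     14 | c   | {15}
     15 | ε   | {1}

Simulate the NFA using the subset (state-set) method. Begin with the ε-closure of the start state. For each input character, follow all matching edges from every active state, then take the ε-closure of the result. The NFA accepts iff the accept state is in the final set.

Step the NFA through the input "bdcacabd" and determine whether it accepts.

start: ε-closure({0}) = {0,2,4,6,10,14}
'b' @ 1: {11,12}
'd' @ 2: {1,3,4,5,6,10,13}  (accept∈set)
'c' @ 3: {7,8}
'a' @ 4: {1,3,4,5,6,9,10}  (accept∈set)
'c' @ 5: {7,8}
'a' @ 6: {1,3,4,5,6,9,10}  (accept∈set)
'b' @ 7: {11,12}
'd' @ 8: {1,3,4,5,6,10,13}  (accept∈set)
end set {1,3,4,5,6,10,13} — state 1 in

Answer: ACCEPT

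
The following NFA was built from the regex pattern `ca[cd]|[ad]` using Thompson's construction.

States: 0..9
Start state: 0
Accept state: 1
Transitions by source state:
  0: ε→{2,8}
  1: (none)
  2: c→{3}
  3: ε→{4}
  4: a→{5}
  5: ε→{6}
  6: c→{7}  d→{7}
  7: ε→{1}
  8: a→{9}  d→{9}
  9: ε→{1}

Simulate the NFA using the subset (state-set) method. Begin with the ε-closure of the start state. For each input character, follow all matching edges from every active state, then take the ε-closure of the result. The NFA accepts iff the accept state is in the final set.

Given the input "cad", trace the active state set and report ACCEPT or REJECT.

start: ε-closure({0}) = {0,2,8}
'c' @ 1: {3,4}
'a' @ 2: {5,6}
'd' @ 3: {1,7}  [accepting]
end set {1,7} — state 1 in

Answer: ACCEPT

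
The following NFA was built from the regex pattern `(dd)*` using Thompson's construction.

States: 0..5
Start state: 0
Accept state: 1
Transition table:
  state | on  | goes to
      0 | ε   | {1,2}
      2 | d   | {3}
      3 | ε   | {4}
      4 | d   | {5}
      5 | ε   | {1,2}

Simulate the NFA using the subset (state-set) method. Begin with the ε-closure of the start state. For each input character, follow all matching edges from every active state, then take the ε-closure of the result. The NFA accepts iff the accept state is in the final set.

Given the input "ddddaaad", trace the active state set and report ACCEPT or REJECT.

Answer: REJECT

Derivation:
start: ε-closure({0}) = {0,1,2}
'd' @ 1: {3,4}
'd' @ 2: {1,2,5}  ✓accept
'd' @ 3: {3,4}
'd' @ 4: {1,2,5}  ✓accept
'a' @ 5: {}  — no active states
rest 'aad' ignored (set empty)
after full input: {}  (accept=1 not in)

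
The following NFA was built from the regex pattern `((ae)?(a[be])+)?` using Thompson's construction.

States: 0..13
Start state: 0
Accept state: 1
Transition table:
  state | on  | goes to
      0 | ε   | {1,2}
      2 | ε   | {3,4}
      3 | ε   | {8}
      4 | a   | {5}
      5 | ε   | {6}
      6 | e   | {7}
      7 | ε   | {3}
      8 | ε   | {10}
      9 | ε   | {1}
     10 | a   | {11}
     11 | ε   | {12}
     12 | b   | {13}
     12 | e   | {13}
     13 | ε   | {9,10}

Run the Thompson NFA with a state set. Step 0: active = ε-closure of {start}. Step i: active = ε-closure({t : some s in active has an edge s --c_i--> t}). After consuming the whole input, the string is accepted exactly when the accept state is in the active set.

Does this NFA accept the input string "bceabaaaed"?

Answer: REJECT

Trace:
S₀ = ε-closure({0}) = {0,1,2,3,4,8,10}
'b' @ 1: {}  — state set empty
rest 'ceabaaaed' ignored (set empty)
after full input: {}  (accept=1 not in)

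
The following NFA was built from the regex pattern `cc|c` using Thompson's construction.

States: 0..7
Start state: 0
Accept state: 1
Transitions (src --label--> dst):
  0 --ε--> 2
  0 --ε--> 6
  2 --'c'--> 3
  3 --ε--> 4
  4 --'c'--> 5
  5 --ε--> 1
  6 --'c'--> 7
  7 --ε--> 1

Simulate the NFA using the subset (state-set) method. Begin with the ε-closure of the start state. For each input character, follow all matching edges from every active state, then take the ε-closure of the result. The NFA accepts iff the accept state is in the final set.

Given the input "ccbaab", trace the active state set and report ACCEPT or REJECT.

S₀ = ε-closure({0}) = {0,2,6}
'c' @ 1: {1,3,4,7}  ✓accept
'c' @ 2: {1,5}  ✓accept
'b' @ 3: {}  — state set empty
rest 'aab' ignored (set empty)
after full input: {}  (accept=1 not in)

Answer: REJECT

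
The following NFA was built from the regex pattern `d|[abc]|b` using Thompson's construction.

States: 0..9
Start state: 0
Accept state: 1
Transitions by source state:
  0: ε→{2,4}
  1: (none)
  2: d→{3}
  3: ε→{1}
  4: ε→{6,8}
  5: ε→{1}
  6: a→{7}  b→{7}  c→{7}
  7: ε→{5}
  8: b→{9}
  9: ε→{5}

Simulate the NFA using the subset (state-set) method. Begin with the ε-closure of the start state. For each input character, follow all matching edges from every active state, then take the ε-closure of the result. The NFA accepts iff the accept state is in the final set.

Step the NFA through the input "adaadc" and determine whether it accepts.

Answer: REJECT

Steps:
start: ε-closure({0}) = {0,2,4,6,8}
'a' @ 1: {1,5,7}  ✓accept
'd' @ 2: {}  — dead — no transitions
rest 'aadc' ignored (set empty)
end set {} — state 1 not in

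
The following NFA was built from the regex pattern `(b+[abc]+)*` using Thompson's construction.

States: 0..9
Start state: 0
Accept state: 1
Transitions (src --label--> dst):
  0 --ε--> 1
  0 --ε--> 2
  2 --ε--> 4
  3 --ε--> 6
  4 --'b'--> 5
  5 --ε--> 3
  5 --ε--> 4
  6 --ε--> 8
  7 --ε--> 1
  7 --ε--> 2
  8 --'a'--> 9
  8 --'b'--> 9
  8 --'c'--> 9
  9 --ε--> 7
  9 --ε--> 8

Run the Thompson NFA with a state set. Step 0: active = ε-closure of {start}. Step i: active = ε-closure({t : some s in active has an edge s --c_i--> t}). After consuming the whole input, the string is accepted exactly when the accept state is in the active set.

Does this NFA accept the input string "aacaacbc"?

S₀ = ε-closure({0}) = {0,1,2,4}
'a' @ 1: {}  — dead — no transitions
rest 'acaacbc' ignored (set empty)
end set {} — state 1 not in

Answer: REJECT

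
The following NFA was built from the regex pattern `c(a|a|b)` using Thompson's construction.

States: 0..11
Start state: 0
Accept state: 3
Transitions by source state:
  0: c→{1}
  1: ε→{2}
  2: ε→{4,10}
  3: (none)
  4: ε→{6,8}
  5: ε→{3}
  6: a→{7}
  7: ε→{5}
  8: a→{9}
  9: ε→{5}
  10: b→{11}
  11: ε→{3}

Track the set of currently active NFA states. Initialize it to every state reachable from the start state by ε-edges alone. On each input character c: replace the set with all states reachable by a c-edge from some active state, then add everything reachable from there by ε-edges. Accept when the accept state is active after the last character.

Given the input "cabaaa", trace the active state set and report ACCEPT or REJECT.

Answer: REJECT

Steps:
start: ε-closure({0}) = {0}
'c' @ 1: {1,2,4,6,8,10}
'a' @ 2: {3,5,7,9}  (accept∈set)
'b' @ 3: {}  — no active states
rest 'aaa' ignored (set empty)
final: {}; accept 3 not in set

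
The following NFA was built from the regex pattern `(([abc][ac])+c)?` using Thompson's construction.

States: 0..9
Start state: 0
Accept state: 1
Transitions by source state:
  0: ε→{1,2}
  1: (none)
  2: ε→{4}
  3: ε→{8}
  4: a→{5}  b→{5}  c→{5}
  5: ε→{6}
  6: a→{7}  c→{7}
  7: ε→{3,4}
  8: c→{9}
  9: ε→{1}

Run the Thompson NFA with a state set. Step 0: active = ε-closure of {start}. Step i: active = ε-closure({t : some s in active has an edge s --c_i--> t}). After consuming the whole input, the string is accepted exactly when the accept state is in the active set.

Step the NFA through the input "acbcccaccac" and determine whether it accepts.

Answer: ACCEPT

Derivation:
S₀ = ε-closure({0}) = {0,1,2,4}
'a' @ 1: {5,6}
'c' @ 2: {3,4,7,8}
'b' @ 3: {5,6}
'c' @ 4: {3,4,7,8}
'c' @ 5: {1,5,6,9}  ✓accept
'c' @ 6: {3,4,7,8}
'a' @ 7: {5,6}
'c' @ 8: {3,4,7,8}
'c' @ 9: {1,5,6,9}  ✓accept
'a' @ 10: {3,4,7,8}
'c' @ 11: {1,5,6,9}  ✓accept
end set {1,5,6,9} — state 1 in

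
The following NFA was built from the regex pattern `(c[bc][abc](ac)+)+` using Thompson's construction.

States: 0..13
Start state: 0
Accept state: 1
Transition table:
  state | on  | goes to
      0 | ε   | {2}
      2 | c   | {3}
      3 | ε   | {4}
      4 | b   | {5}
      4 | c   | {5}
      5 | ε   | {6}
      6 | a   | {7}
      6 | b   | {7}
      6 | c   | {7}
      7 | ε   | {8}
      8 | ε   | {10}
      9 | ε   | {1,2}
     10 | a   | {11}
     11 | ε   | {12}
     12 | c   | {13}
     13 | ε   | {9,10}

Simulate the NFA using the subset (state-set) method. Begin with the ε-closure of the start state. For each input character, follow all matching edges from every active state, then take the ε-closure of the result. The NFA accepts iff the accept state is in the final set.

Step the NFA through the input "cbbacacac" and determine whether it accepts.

S₀ = ε-closure({0}) = {0,2}
'c' @ 1: {3,4}
'b' @ 2: {5,6}
'b' @ 3: {7,8,10}
'a' @ 4: {11,12}
'c' @ 5: {1,2,9,10,13}  (accept∈set)
'a' @ 6: {11,12}
'c' @ 7: {1,2,9,10,13}  (accept∈set)
'a' @ 8: {11,12}
'c' @ 9: {1,2,9,10,13}  (accept∈set)
end set {1,2,9,10,13} — state 1 in

Answer: ACCEPT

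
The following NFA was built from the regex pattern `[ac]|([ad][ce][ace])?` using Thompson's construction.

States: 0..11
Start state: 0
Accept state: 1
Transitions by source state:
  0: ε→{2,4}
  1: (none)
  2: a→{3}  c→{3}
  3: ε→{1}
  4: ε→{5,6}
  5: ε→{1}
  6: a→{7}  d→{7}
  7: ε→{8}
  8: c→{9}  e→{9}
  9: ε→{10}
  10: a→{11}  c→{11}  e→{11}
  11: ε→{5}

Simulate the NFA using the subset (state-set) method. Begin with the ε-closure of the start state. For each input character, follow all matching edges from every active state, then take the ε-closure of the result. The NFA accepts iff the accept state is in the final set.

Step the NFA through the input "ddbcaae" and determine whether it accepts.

Answer: REJECT

Derivation:
start: ε-closure({0}) = {0,1,2,4,5,6}
'd' @ 1: {7,8}
'd' @ 2: {}  — no active states
rest 'bcaae' ignored (set empty)
after full input: {}  (accept=1 not in)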